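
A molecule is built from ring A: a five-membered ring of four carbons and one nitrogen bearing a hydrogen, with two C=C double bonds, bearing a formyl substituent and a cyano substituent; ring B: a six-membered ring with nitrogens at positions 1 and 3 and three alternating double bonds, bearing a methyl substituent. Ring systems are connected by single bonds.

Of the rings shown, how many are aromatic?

Ring A is fully conjugated (every ring atom contributes a p orbital); 2 ring double bonds (4 π electrons) plus a heteroatom lone pair (2) give 6 π electrons. That satisfies 4n+2 with n=1, so ring A is aromatic (pyrrole).
Ring B is fully conjugated (every ring atom contributes a p orbital); 3 ring double bonds give 6 π electrons. 6 = 4(1)+2, so ring B is aromatic (pyrimidine).
Aromatic: A, B. Total: 2.

2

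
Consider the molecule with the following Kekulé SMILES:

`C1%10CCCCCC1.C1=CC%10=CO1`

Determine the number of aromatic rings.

The SMILES encodes a seven-membered saturated carbon ring; a five-membered ring of four carbons and one oxygen, with two C=C double bonds.
The 7-membered ring has only sp³ atoms, so it is not fully conjugated — not aromatic (cycloheptane).
The 5-membered ring with one oxygen is fully conjugated (every ring atom contributes a p orbital); 2 ring double bonds (4 π electrons) plus a heteroatom lone pair (2) give 6 π electrons. 6 = 4(1)+2, so it is aromatic (furan).
1 of the 2 rings is aromatic. Total: 1.

1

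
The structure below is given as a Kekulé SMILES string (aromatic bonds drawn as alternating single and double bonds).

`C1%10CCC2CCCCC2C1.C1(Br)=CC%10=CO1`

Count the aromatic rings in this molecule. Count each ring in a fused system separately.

1

The SMILES encodes two fused six-membered saturated carbon rings; a five-membered ring of four carbons and one oxygen, with two C=C double bonds.
The 6-membered ring has only sp³ atoms, so it is not fully conjugated — not aromatic (cyclohexane ring).
The second 6-membered ring has only sp³ atoms, so it is not fully conjugated — not aromatic (cyclohexane ring).
The 5-membered ring with one oxygen has a continuous p-orbital overlap around the ring; 2 ring double bonds (4 π electrons) plus a heteroatom lone pair (2) give 6 π electrons. 6 = 4(1)+2, so it is aromatic (furan).
1 of the 3 rings is aromatic. Total: 1.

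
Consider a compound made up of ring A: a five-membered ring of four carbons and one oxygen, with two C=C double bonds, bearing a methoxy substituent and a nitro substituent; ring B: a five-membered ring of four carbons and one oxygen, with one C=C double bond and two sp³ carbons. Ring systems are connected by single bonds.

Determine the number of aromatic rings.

1

Ring A is fully conjugated (every ring atom contributes a p orbital); 2 ring double bonds (4 π electrons) plus a heteroatom lone pair (2) give 6 π electrons. That satisfies 4n+2 with n=1, so ring A is aromatic (furan).
Ring B has two sp³ carbons, so it is not fully conjugated — not aromatic (2,3-dihydrofuran).
Aromatic: A. Total: 1.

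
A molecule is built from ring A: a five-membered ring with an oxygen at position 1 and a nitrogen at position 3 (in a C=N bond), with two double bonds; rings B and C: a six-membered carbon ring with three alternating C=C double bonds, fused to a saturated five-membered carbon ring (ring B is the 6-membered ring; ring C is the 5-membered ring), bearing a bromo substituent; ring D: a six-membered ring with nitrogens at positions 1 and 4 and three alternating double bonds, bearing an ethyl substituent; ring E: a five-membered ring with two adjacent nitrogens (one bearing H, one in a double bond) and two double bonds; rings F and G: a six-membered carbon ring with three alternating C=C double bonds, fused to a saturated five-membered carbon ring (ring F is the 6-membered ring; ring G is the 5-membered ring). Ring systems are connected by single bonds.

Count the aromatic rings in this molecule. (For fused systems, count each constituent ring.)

Ring A is fully conjugated (every ring atom contributes a p orbital); 2 ring double bonds (4 π electrons) plus a heteroatom lone pair (2) give 6 π electrons. Since 6 = 4n+2 (n=1), ring A is aromatic (oxazole).
Ring B is planar and fully conjugated; 3 ring double bonds give 6 π electrons. Since 6 = 4n+2 (n=1), ring B is aromatic (benzene ring).
Ring C has three sp³ carbons, so it is not fully conjugated — not aromatic (cyclopentane ring).
Ring D is fully conjugated (every ring atom contributes a p orbital); 3 ring double bonds give 6 π electrons. Since 6 = 4n+2 (n=1), ring D is aromatic (pyrazine).
Ring E is planar and fully conjugated; 2 ring double bonds (4 π electrons) plus a heteroatom lone pair (2) give 6 π electrons. 6 = 4(1)+2, so ring E is aromatic (pyrazole).
Ring F is planar and fully conjugated; 3 ring double bonds give 6 π electrons. 6 = 4(1)+2, so ring F is aromatic (benzene ring).
Ring G has three sp³ carbons, so it is not fully conjugated — not aromatic (cyclopentane ring).
Aromatic: A, B, D, E, F. Total: 5.

5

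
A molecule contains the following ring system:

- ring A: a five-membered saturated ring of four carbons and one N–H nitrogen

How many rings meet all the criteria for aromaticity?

Ring A has only sp³ atoms, so it is not fully conjugated — not aromatic (pyrrolidine).

0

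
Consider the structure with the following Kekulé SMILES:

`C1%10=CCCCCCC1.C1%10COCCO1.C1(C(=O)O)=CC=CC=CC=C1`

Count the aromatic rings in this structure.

The SMILES encodes an eight-membered carbon ring with one C=C double bond; a six-membered saturated ring with oxygens at positions 1 and 4; an eight-membered carbon ring with four alternating C=C double bonds.
The 8-membered ring has six sp³ carbons, so it is not fully conjugated — not aromatic (cyclooctene).
The 6-membered ring with two oxygens (1,4) has only sp³ atoms, so it is not fully conjugated — not aromatic (1,4-dioxane).
The second 8-membered ring has only sp² ring atoms; a planar conformation would have a fully conjugated π system of 8 electrons. But 8 = 4(2), which is 4n not 4n+2, so it is not aromatic (cyclooctatetraene) — cyclooctatetraene distorts into a non-planar tub to avoid antiaromaticity.
None of the rings are aromatic. Total: 0.

0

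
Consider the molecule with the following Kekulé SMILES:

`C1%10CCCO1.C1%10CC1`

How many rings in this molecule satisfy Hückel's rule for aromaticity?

The SMILES encodes a five-membered saturated ring of four carbons and one oxygen; a three-membered saturated carbon ring.
The 5-membered ring with one oxygen has only sp³ atoms, so it is not fully conjugated — not aromatic (tetrahydrofuran).
The 3-membered ring has only sp³ atoms, so it is not fully conjugated — not aromatic (cyclopropane).
None of the rings are aromatic. Total: 0.

0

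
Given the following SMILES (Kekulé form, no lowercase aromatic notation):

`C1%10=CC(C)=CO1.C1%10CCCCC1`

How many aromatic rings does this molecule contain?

The SMILES encodes a five-membered ring of four carbons and one oxygen, with two C=C double bonds; a six-membered saturated carbon ring.
The 5-membered ring with one oxygen has a continuous p-orbital overlap around the ring; 2 ring double bonds (4 π electrons) plus a heteroatom lone pair (2) give 6 π electrons. That satisfies 4n+2 with n=1, so it is aromatic (furan).
The 6-membered ring has only sp³ atoms, so it is not fully conjugated — not aromatic (cyclohexane).
1 of the 2 rings is aromatic. Total: 1.

1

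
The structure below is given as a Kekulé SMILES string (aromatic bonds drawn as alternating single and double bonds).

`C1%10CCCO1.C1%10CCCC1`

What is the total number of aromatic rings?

The SMILES encodes a five-membered saturated ring of four carbons and one oxygen; a five-membered saturated carbon ring.
The 5-membered ring with one oxygen has only sp³ atoms, so it is not fully conjugated — not aromatic (tetrahydrofuran).
The 5-membered ring has only sp³ atoms, so it is not fully conjugated — not aromatic (cyclopentane).
None of the rings are aromatic. Total: 0.

0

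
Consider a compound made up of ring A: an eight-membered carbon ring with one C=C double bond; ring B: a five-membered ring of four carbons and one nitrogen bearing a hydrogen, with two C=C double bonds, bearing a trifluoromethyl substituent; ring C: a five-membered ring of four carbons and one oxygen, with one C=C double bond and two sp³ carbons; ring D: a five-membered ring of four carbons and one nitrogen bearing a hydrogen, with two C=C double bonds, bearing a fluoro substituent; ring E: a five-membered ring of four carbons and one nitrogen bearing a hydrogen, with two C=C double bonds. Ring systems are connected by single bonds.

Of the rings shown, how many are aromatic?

3

Ring A has six sp³ carbons, so it is not fully conjugated — not aromatic (cyclooctene).
Ring B is fully conjugated (every ring atom contributes a p orbital); 2 ring double bonds (4 π electrons) plus a heteroatom lone pair (2) give 6 π electrons. 6 = 4(1)+2, so ring B is aromatic (pyrrole).
Ring C has two sp³ carbons, so it is not fully conjugated — not aromatic (2,3-dihydrofuran).
Ring D is planar and fully conjugated; 2 ring double bonds (4 π electrons) plus a heteroatom lone pair (2) give 6 π electrons. 6 = 4(1)+2, so ring D is aromatic (pyrrole).
Ring E is planar and fully conjugated; 2 ring double bonds (4 π electrons) plus a heteroatom lone pair (2) give 6 π electrons. Since 6 = 4n+2 (n=1), ring E is aromatic (pyrrole).
Aromatic: B, D, E. Total: 3.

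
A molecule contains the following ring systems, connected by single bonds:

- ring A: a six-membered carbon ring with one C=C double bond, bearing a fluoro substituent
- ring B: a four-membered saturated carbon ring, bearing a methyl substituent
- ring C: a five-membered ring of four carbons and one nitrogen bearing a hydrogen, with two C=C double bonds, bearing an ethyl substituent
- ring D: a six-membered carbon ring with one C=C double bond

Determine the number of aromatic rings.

Ring A has four sp³ carbons, so it is not fully conjugated — not aromatic (cyclohexene).
Ring B has only sp³ atoms, so it is not fully conjugated — not aromatic (cyclobutane).
Ring C has a continuous p-orbital overlap around the ring; 2 ring double bonds (4 π electrons) plus a heteroatom lone pair (2) give 6 π electrons. 6 = 4(1)+2, so ring C is aromatic (pyrrole).
Ring D has four sp³ carbons, so it is not fully conjugated — not aromatic (cyclohexene).
Aromatic: C. Total: 1.

1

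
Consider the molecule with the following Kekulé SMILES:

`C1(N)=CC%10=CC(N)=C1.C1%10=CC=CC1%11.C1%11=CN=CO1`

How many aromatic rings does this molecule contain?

2

The SMILES encodes a six-membered carbon ring with three alternating C=C double bonds; a five-membered carbon ring with two conjugated C=C double bonds and one sp³ carbon; a five-membered ring with an oxygen at position 1 and a nitrogen at position 3 (in a C=N bond), with two double bonds.
The 6-membered ring has a continuous p-orbital overlap around the ring; 3 ring double bonds give 6 π electrons. Since 6 = 4n+2 (n=1), it is aromatic (benzene).
The 5-membered ring has one sp³ carbon, so it is not fully conjugated — not aromatic (cyclopentadiene).
The 5-membered ring with one oxygen and one =N– has a continuous p-orbital overlap around the ring; 2 ring double bonds (4 π electrons) plus a heteroatom lone pair (2) give 6 π electrons. Since 6 = 4n+2 (n=1), it is aromatic (oxazole).
2 of the 3 rings are aromatic. Total: 2.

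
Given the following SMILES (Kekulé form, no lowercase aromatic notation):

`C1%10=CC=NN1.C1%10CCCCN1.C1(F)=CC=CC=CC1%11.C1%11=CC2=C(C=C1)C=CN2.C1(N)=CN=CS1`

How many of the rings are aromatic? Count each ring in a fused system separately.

4

The SMILES encodes a five-membered ring with two adjacent nitrogens (one bearing H, one in a double bond) and two double bonds; a six-membered saturated ring of five carbons and one N–H nitrogen; a seven-membered carbon ring with three C=C double bonds and one sp³ carbon; a six-membered carbon ring with three alternating C=C double bonds, fused to a five-membered ring containing one N–H nitrogen and two C=C double bonds; a five-membered ring with a sulfur at position 1 and a nitrogen at position 3 (in a C=N bond), with two double bonds.
The 5-membered ring with two adjacent nitrogens (one N–H, one =N–) is fully conjugated (every ring atom contributes a p orbital); 2 ring double bonds (4 π electrons) plus a heteroatom lone pair (2) give 6 π electrons. 6 = 4(1)+2, so it is aromatic (pyrazole).
The 6-membered ring with one N–H has only sp³ atoms, so it is not fully conjugated — not aromatic (piperidine).
The 7-membered ring has one sp³ carbon, so it is not fully conjugated — not aromatic (cycloheptatriene).
The fused 6/5-membered bicyclic (with one N–H) is a single π system with 9 sp² atoms and 10 π electrons from ring double bonds plus a heteroatom lone pair. 10 = 4(2)+2, so the system is aromatic and both rings count as aromatic (indole).
The 5-membered ring with one sulfur and one =N– is fully conjugated (every ring atom contributes a p orbital); 2 ring double bonds (4 π electrons) plus a heteroatom lone pair (2) give 6 π electrons. That satisfies 4n+2 with n=1, so it is aromatic (thiazole).
4 of the 6 rings are aromatic. Total: 4.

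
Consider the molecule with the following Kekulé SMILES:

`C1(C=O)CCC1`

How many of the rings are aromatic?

0

The SMILES encodes a four-membered saturated carbon ring.
The 4-membered ring has only sp³ atoms, so it is not fully conjugated — not aromatic (cyclobutane).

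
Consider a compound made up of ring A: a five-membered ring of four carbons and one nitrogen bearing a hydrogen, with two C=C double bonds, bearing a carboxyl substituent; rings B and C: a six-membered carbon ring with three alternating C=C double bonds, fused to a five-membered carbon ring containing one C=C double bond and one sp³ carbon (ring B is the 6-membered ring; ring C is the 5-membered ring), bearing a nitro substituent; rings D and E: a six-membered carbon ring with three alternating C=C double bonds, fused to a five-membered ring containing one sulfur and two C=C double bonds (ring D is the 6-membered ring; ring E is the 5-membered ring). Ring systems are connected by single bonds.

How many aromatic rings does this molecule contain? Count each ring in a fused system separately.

4

Ring A is planar and fully conjugated; 2 ring double bonds (4 π electrons) plus a heteroatom lone pair (2) give 6 π electrons. Since 6 = 4n+2 (n=1), ring A is aromatic (pyrrole).
Ring B has a continuous p-orbital overlap around the ring; 3 ring double bonds give 6 π electrons. That satisfies 4n+2 with n=1, so ring B is aromatic (benzene ring).
Ring C has one sp³ carbon, so it is not fully conjugated — not aromatic (cyclopentene ring).
Rings D and E form a fused bicyclic system (with one sulfur) with 9 sp² atoms and 10 π electrons from ring double bonds plus a heteroatom lone pair. 10 = 4(2)+2, so the system is aromatic and both rings count as aromatic (benzothiophene).
Aromatic: A, B, D, E. Total: 4.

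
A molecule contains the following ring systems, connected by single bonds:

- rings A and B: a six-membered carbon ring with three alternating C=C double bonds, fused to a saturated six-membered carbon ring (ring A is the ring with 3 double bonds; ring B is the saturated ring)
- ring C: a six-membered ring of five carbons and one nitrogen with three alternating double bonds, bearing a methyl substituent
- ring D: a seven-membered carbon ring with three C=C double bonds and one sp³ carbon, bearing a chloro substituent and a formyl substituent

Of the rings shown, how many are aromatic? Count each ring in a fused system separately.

Ring A is planar and fully conjugated; 3 ring double bonds give 6 π electrons. 6 = 4(1)+2, so ring A is aromatic (benzene ring).
Ring B has four sp³ carbons, so it is not fully conjugated — not aromatic (cyclohexane ring).
Ring C is planar and fully conjugated; 3 ring double bonds give 6 π electrons. 6 = 4(1)+2, so ring C is aromatic (pyridine).
Ring D has one sp³ carbon, so it is not fully conjugated — not aromatic (cycloheptatriene).
Aromatic: A, C. Total: 2.

2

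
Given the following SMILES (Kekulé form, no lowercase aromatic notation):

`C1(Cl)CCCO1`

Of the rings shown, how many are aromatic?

0

The SMILES encodes a five-membered saturated ring of four carbons and one oxygen.
The 5-membered ring with one oxygen has only sp³ atoms, so it is not fully conjugated — not aromatic (tetrahydrofuran).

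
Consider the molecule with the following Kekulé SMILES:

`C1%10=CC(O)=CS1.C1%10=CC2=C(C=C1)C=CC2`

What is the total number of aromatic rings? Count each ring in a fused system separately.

2

The SMILES encodes a five-membered ring of four carbons and one sulfur, with two C=C double bonds; a six-membered carbon ring with three alternating C=C double bonds, fused to a five-membered carbon ring containing one C=C double bond and one sp³ carbon.
The 5-membered ring with one sulfur has a continuous p-orbital overlap around the ring; 2 ring double bonds (4 π electrons) plus a heteroatom lone pair (2) give 6 π electrons. 6 = 4(1)+2, so it is aromatic (thiophene).
The 6-membered ring is fully conjugated (every ring atom contributes a p orbital); 3 ring double bonds give 6 π electrons. 6 = 4(1)+2, so it is aromatic (benzene ring).
The 5-membered ring has one sp³ carbon, so it is not fully conjugated — not aromatic (cyclopentene ring).
2 of the 3 rings are aromatic. Total: 2.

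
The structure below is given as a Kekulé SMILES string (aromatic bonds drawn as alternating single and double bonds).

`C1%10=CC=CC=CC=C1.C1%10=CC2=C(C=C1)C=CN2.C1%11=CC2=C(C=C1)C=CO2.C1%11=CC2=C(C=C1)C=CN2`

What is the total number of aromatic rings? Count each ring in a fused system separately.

The SMILES encodes an eight-membered carbon ring with four alternating C=C double bonds; a six-membered carbon ring with three alternating C=C double bonds, fused to a five-membered ring containing one N–H nitrogen and two C=C double bonds; a six-membered carbon ring with three alternating C=C double bonds, fused to a five-membered ring containing one oxygen and two C=C double bonds; a six-membered carbon ring with three alternating C=C double bonds, fused to a five-membered ring containing one N–H nitrogen and two C=C double bonds.
The 8-membered ring has only sp² ring atoms; a planar conformation would have a fully conjugated π system of 8 electrons. But 8 = 4(2), which is 4n not 4n+2, so it is not aromatic (cyclooctatetraene) — cyclooctatetraene distorts into a non-planar tub to avoid antiaromaticity.
The fused 6/5-membered bicyclic (with one N–H) is a single π system with 9 sp² atoms and 10 π electrons from ring double bonds plus a heteroatom lone pair. 10 = 4(2)+2, so the system is aromatic and both rings count as aromatic (indole).
The fused 6/5-membered bicyclic (with one oxygen) is a single π system with 9 sp² atoms and 10 π electrons from ring double bonds plus a heteroatom lone pair. 10 = 4(2)+2, so the system is aromatic and both rings count as aromatic (benzofuran).
The fused 6/5-membered bicyclic (with one N–H) is a single π system with 9 sp² atoms and 10 π electrons from ring double bonds plus a heteroatom lone pair. 10 = 4(2)+2, so the system is aromatic and both rings count as aromatic (indole).
6 of the 7 rings are aromatic. Total: 6.

6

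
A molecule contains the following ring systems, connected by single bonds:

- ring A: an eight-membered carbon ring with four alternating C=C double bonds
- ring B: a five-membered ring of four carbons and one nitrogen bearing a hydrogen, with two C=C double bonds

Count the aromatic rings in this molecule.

1

Ring A has only sp² ring atoms; a planar conformation would have a fully conjugated π system of 8 electrons. But 8 = 4(2), which is 4n not 4n+2, so ring A is not aromatic (cyclooctatetraene) — cyclooctatetraene distorts into a non-planar tub to avoid antiaromaticity.
Ring B is planar and fully conjugated; 2 ring double bonds (4 π electrons) plus a heteroatom lone pair (2) give 6 π electrons. That satisfies 4n+2 with n=1, so ring B is aromatic (pyrrole).
Aromatic: B. Total: 1.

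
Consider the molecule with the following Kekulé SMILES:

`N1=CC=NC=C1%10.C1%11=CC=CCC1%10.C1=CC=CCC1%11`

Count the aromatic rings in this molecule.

The SMILES encodes a six-membered ring with nitrogens at positions 1 and 4 and three alternating double bonds; a six-membered carbon ring with two conjugated C=C double bonds and two sp³ carbons; a six-membered carbon ring with two conjugated C=C double bonds and two sp³ carbons.
The 6-membered ring with two nitrogens (1,4) has a continuous p-orbital overlap around the ring; 3 ring double bonds give 6 π electrons. That satisfies 4n+2 with n=1, so it is aromatic (pyrazine).
The 6-membered ring has two sp³ carbons, so it is not fully conjugated — not aromatic (1,3-cyclohexadiene).
The second 6-membered ring has two sp³ carbons, so it is not fully conjugated — not aromatic (1,3-cyclohexadiene).
1 of the 3 rings is aromatic. Total: 1.

1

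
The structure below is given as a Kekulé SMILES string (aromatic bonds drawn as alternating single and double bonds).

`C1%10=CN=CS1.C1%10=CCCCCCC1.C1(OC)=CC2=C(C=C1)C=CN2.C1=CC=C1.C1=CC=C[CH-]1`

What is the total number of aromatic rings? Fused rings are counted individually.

The SMILES encodes a five-membered ring with a sulfur at position 1 and a nitrogen at position 3 (in a C=N bond), with two double bonds; an eight-membered carbon ring with one C=C double bond; a six-membered carbon ring with three alternating C=C double bonds, fused to a five-membered ring containing one N–H nitrogen and two C=C double bonds; a four-membered carbon ring with two alternating C=C double bonds; a five-membered all-carbon ring bearing a negative charge on one carbon, with two C=C double bonds.
The 5-membered ring with one sulfur and one =N– is fully conjugated (every ring atom contributes a p orbital); 2 ring double bonds (4 π electrons) plus a heteroatom lone pair (2) give 6 π electrons. Since 6 = 4n+2 (n=1), it is aromatic (thiazole).
The 8-membered ring has six sp³ carbons, so it is not fully conjugated — not aromatic (cyclooctene).
The fused 6/5-membered bicyclic (with one N–H) is a single π system with 9 sp² atoms and 10 π electrons from ring double bonds plus a heteroatom lone pair. 10 = 4(2)+2, so the system is aromatic and both rings count as aromatic (indole).
The 4-membered ring has only sp² ring atoms; a planar conformation would have a fully conjugated π system of 4 electrons. But 4 = 4(1), which is 4n not 4n+2, so it is not aromatic (cyclobutadiene) — cyclobutadiene is antiaromatic and distorts to a rectangle.
The 5-membered ring has a continuous p-orbital overlap around the ring; 2 ring double bonds (4 π electrons) plus the carbanion lone pair (2) give 6 π electrons. That satisfies 4n+2 with n=1, so it is aromatic (cyclopentadienyl anion).
4 of the 6 rings are aromatic. Total: 4.

4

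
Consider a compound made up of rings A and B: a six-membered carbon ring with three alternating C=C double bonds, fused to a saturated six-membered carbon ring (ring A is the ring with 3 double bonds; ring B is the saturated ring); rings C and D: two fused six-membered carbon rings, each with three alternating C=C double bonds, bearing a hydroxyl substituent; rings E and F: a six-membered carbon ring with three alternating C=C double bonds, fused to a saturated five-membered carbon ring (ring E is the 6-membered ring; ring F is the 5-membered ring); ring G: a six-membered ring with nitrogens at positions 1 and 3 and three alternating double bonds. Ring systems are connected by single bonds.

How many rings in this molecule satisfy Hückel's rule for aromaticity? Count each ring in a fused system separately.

5

Ring A is fully conjugated (every ring atom contributes a p orbital); 3 ring double bonds give 6 π electrons. Since 6 = 4n+2 (n=1), ring A is aromatic (benzene ring).
Ring B has four sp³ carbons, so it is not fully conjugated — not aromatic (cyclohexane ring).
Rings C and D form a fused bicyclic system with 10 sp² atoms and 10 π electrons from ring double bonds. 10 = 4(2)+2, so the system is aromatic and both rings count as aromatic (naphthalene).
Ring E is planar and fully conjugated; 3 ring double bonds give 6 π electrons. 6 = 4(1)+2, so ring E is aromatic (benzene ring).
Ring F has three sp³ carbons, so it is not fully conjugated — not aromatic (cyclopentane ring).
Ring G has a continuous p-orbital overlap around the ring; 3 ring double bonds give 6 π electrons. 6 = 4(1)+2, so ring G is aromatic (pyrimidine).
Aromatic: A, C, D, E, G. Total: 5.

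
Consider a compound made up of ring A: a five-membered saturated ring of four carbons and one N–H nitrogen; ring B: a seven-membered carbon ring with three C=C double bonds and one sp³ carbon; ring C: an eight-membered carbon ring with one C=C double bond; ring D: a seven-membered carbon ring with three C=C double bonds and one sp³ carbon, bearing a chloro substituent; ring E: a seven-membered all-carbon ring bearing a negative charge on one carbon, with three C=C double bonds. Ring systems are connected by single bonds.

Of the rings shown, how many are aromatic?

0

Ring A has only sp³ atoms, so it is not fully conjugated — not aromatic (pyrrolidine).
Ring B has one sp³ carbon, so it is not fully conjugated — not aromatic (cycloheptatriene).
Ring C has six sp³ carbons, so it is not fully conjugated — not aromatic (cyclooctene).
Ring D has one sp³ carbon, so it is not fully conjugated — not aromatic (cycloheptatriene).
Ring E has only sp² ring atoms; a planar conformation would have a fully conjugated π system of 8 electrons. But 8 = 4(2), which is 4n not 4n+2, so ring E is not aromatic (cycloheptatrienyl anion).
No ring is aromatic. Total: 0.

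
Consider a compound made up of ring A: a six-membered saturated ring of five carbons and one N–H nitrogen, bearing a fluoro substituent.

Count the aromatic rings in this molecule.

Ring A has only sp³ atoms, so it is not fully conjugated — not aromatic (piperidine).

0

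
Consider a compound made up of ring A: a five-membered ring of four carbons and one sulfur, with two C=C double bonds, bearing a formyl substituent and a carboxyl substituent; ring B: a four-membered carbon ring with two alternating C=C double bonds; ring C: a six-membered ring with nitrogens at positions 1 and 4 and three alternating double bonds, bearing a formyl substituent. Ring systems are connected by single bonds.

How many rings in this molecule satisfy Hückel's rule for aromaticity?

2

Ring A is planar and fully conjugated; 2 ring double bonds (4 π electrons) plus a heteroatom lone pair (2) give 6 π electrons. 6 = 4(1)+2, so ring A is aromatic (thiophene).
Ring B has only sp² ring atoms; a planar conformation would have a fully conjugated π system of 4 electrons. But 4 = 4(1), which is 4n not 4n+2, so ring B is not aromatic (cyclobutadiene) — cyclobutadiene is antiaromatic and distorts to a rectangle.
Ring C is planar and fully conjugated; 3 ring double bonds give 6 π electrons. Since 6 = 4n+2 (n=1), ring C is aromatic (pyrazine).
Aromatic: A, C. Total: 2.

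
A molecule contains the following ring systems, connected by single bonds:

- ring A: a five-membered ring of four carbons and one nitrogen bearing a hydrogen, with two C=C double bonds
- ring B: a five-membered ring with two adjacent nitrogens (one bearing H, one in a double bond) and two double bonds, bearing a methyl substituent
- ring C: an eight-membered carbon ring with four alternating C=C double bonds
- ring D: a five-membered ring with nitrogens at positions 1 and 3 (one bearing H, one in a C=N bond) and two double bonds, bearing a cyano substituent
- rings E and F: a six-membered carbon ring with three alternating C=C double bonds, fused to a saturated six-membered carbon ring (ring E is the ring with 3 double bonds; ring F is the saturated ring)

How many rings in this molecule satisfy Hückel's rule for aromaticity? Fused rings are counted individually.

4

Ring A is fully conjugated (every ring atom contributes a p orbital); 2 ring double bonds (4 π electrons) plus a heteroatom lone pair (2) give 6 π electrons. 6 = 4(1)+2, so ring A is aromatic (pyrrole).
Ring B is planar and fully conjugated; 2 ring double bonds (4 π electrons) plus a heteroatom lone pair (2) give 6 π electrons. That satisfies 4n+2 with n=1, so ring B is aromatic (pyrazole).
Ring C has only sp² ring atoms; a planar conformation would have a fully conjugated π system of 8 electrons. But 8 = 4(2), which is 4n not 4n+2, so ring C is not aromatic (cyclooctatetraene) — cyclooctatetraene distorts into a non-planar tub to avoid antiaromaticity.
Ring D is fully conjugated (every ring atom contributes a p orbital); 2 ring double bonds (4 π electrons) plus a heteroatom lone pair (2) give 6 π electrons. That satisfies 4n+2 with n=1, so ring D is aromatic (imidazole).
Ring E is fully conjugated (every ring atom contributes a p orbital); 3 ring double bonds give 6 π electrons. Since 6 = 4n+2 (n=1), ring E is aromatic (benzene ring).
Ring F has four sp³ carbons, so it is not fully conjugated — not aromatic (cyclohexane ring).
Aromatic: A, B, D, E. Total: 4.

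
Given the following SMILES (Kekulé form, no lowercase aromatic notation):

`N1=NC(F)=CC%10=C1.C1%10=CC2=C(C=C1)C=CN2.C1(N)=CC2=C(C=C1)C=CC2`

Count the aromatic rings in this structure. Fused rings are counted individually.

The SMILES encodes a six-membered ring with two adjacent nitrogens and three alternating double bonds; a six-membered carbon ring with three alternating C=C double bonds, fused to a five-membered ring containing one N–H nitrogen and two C=C double bonds; a six-membered carbon ring with three alternating C=C double bonds, fused to a five-membered carbon ring containing one C=C double bond and one sp³ carbon.
The 6-membered ring with two nitrogens (1,2) is fully conjugated (every ring atom contributes a p orbital); 3 ring double bonds give 6 π electrons. 6 = 4(1)+2, so it is aromatic (pyridazine).
The fused 6/5-membered bicyclic (with one N–H) is a single π system with 9 sp² atoms and 10 π electrons from ring double bonds plus a heteroatom lone pair. 10 = 4(2)+2, so the system is aromatic and both rings count as aromatic (indole).
The 6-membered ring is planar and fully conjugated; 3 ring double bonds give 6 π electrons. That satisfies 4n+2 with n=1, so it is aromatic (benzene ring).
The 5-membered ring has one sp³ carbon, so it is not fully conjugated — not aromatic (cyclopentene ring).
4 of the 5 rings are aromatic. Total: 4.

4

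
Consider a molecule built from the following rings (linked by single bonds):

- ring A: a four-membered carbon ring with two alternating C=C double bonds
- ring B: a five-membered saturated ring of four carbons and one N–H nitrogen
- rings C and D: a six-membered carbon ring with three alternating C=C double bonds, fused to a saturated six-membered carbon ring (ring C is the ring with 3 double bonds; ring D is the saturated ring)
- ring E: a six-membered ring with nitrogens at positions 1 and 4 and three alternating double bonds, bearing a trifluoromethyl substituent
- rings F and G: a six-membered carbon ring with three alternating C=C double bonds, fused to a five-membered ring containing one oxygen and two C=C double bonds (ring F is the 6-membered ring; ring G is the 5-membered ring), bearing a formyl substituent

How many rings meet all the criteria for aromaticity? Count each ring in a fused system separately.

4

Ring A has only sp² ring atoms; a planar conformation would have a fully conjugated π system of 4 electrons. But 4 = 4(1), which is 4n not 4n+2, so ring A is not aromatic (cyclobutadiene) — cyclobutadiene is antiaromatic and distorts to a rectangle.
Ring B has only sp³ atoms, so it is not fully conjugated — not aromatic (pyrrolidine).
Ring C has a continuous p-orbital overlap around the ring; 3 ring double bonds give 6 π electrons. 6 = 4(1)+2, so ring C is aromatic (benzene ring).
Ring D has four sp³ carbons, so it is not fully conjugated — not aromatic (cyclohexane ring).
Ring E is fully conjugated (every ring atom contributes a p orbital); 3 ring double bonds give 6 π electrons. Since 6 = 4n+2 (n=1), ring E is aromatic (pyrazine).
Rings F and G form a fused bicyclic system (with one oxygen) with 9 sp² atoms and 10 π electrons from ring double bonds plus a heteroatom lone pair. 10 = 4(2)+2, so the system is aromatic and both rings count as aromatic (benzofuran).
Aromatic: C, E, F, G. Total: 4.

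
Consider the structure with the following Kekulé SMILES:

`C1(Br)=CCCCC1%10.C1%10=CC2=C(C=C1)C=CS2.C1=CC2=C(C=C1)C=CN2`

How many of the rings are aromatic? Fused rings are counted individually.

The SMILES encodes a six-membered carbon ring with one C=C double bond; a six-membered carbon ring with three alternating C=C double bonds, fused to a five-membered ring containing one sulfur and two C=C double bonds; a six-membered carbon ring with three alternating C=C double bonds, fused to a five-membered ring containing one N–H nitrogen and two C=C double bonds.
The 6-membered ring has four sp³ carbons, so it is not fully conjugated — not aromatic (cyclohexene).
The fused 6/5-membered bicyclic (with one sulfur) is a single π system with 9 sp² atoms and 10 π electrons from ring double bonds plus a heteroatom lone pair. 10 = 4(2)+2, so the system is aromatic and both rings count as aromatic (benzothiophene).
The fused 6/5-membered bicyclic (with one N–H) is a single π system with 9 sp² atoms and 10 π electrons from ring double bonds plus a heteroatom lone pair. 10 = 4(2)+2, so the system is aromatic and both rings count as aromatic (indole).
4 of the 5 rings are aromatic. Total: 4.

4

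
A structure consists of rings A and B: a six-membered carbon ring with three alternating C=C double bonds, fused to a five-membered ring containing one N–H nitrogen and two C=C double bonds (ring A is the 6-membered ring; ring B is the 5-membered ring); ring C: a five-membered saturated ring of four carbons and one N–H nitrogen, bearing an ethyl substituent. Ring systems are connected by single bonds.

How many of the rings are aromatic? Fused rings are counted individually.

2

Rings A and B form a fused bicyclic system (with one N–H) with 9 sp² atoms and 10 π electrons from ring double bonds plus a heteroatom lone pair. 10 = 4(2)+2, so the system is aromatic and both rings count as aromatic (indole).
Ring C has only sp³ atoms, so it is not fully conjugated — not aromatic (pyrrolidine).
Aromatic: A, B. Total: 2.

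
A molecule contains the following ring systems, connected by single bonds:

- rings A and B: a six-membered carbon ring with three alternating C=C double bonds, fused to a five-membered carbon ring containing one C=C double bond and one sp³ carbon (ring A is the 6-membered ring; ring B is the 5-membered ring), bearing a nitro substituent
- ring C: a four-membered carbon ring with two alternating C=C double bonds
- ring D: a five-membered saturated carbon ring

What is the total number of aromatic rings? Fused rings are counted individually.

Ring A is planar and fully conjugated; 3 ring double bonds give 6 π electrons. That satisfies 4n+2 with n=1, so ring A is aromatic (benzene ring).
Ring B has one sp³ carbon, so it is not fully conjugated — not aromatic (cyclopentene ring).
Ring C has only sp² ring atoms; a planar conformation would have a fully conjugated π system of 4 electrons. But 4 = 4(1), which is 4n not 4n+2, so ring C is not aromatic (cyclobutadiene) — cyclobutadiene is antiaromatic and distorts to a rectangle.
Ring D has only sp³ atoms, so it is not fully conjugated — not aromatic (cyclopentane).
Aromatic: A. Total: 1.

1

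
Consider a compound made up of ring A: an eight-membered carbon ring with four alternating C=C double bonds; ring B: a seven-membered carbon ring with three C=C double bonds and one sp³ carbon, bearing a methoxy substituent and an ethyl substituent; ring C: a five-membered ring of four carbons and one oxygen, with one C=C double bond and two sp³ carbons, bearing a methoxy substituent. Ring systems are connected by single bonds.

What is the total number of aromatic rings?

Ring A has only sp² ring atoms; a planar conformation would have a fully conjugated π system of 8 electrons. But 8 = 4(2), which is 4n not 4n+2, so ring A is not aromatic (cyclooctatetraene) — cyclooctatetraene distorts into a non-planar tub to avoid antiaromaticity.
Ring B has one sp³ carbon, so it is not fully conjugated — not aromatic (cycloheptatriene).
Ring C has two sp³ carbons, so it is not fully conjugated — not aromatic (2,3-dihydrofuran).
No ring is aromatic. Total: 0.

0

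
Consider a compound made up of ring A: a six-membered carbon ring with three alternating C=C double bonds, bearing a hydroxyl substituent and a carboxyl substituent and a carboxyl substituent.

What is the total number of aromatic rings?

1

Ring A has a continuous p-orbital overlap around the ring; 3 ring double bonds give 6 π electrons. That satisfies 4n+2 with n=1, so ring A is aromatic (benzene).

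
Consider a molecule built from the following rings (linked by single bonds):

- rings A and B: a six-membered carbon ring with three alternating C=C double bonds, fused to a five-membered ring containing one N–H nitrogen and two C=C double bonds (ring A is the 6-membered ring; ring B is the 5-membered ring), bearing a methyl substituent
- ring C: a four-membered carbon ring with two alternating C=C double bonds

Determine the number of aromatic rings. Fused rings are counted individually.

2

Rings A and B form a fused bicyclic system (with one N–H) with 9 sp² atoms and 10 π electrons from ring double bonds plus a heteroatom lone pair. 10 = 4(2)+2, so the system is aromatic and both rings count as aromatic (indole).
Ring C has only sp² ring atoms; a planar conformation would have a fully conjugated π system of 4 electrons. But 4 = 4(1), which is 4n not 4n+2, so ring C is not aromatic (cyclobutadiene) — cyclobutadiene is antiaromatic and distorts to a rectangle.
Aromatic: A, B. Total: 2.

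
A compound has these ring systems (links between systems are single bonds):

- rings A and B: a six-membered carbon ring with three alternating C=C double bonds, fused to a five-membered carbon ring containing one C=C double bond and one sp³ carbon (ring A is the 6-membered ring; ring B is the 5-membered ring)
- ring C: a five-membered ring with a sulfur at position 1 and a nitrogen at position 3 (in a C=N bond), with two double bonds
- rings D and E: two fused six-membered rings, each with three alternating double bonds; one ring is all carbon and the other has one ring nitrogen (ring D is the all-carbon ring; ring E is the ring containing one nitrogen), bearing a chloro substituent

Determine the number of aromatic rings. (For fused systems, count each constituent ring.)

4

Ring A is planar and fully conjugated; 3 ring double bonds give 6 π electrons. 6 = 4(1)+2, so ring A is aromatic (benzene ring).
Ring B has one sp³ carbon, so it is not fully conjugated — not aromatic (cyclopentene ring).
Ring C is fully conjugated (every ring atom contributes a p orbital); 2 ring double bonds (4 π electrons) plus a heteroatom lone pair (2) give 6 π electrons. Since 6 = 4n+2 (n=1), ring C is aromatic (thiazole).
Rings D and E form a fused bicyclic system (with one nitrogen) with 10 sp² atoms and 10 π electrons from ring double bonds. 10 = 4(2)+2, so the system is aromatic and both rings count as aromatic (quinoline).
Aromatic: A, C, D, E. Total: 4.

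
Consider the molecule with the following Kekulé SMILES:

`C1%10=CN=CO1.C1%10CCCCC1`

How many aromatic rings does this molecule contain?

1

The SMILES encodes a five-membered ring with an oxygen at position 1 and a nitrogen at position 3 (in a C=N bond), with two double bonds; a six-membered saturated carbon ring.
The 5-membered ring with one oxygen and one =N– is fully conjugated (every ring atom contributes a p orbital); 2 ring double bonds (4 π electrons) plus a heteroatom lone pair (2) give 6 π electrons. Since 6 = 4n+2 (n=1), it is aromatic (oxazole).
The 6-membered ring has only sp³ atoms, so it is not fully conjugated — not aromatic (cyclohexane).
1 of the 2 rings is aromatic. Total: 1.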